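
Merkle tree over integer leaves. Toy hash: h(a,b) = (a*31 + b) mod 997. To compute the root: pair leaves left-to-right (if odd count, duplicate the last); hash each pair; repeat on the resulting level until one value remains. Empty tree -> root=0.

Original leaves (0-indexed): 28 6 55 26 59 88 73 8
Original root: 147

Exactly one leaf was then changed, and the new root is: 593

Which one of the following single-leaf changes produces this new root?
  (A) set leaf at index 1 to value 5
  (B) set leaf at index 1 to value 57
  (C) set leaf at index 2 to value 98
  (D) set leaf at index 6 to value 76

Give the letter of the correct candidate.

Answer: C

Derivation:
Original leaves: [28, 6, 55, 26, 59, 88, 73, 8]
Target new root: 593
Try each candidate change and compute the resulting root:
Candidate A: set leaf[1] = 5 -> leaves = [28, 5, 55, 26, 59, 88, 73, 8]
  L0: [28, 5, 55, 26, 59, 88, 73, 8]
  L1: h(28,5)=(28*31+5)%997=873 h(55,26)=(55*31+26)%997=734 h(59,88)=(59*31+88)%997=920 h(73,8)=(73*31+8)%997=277 -> [873, 734, 920, 277]
  L2: h(873,734)=(873*31+734)%997=878 h(920,277)=(920*31+277)%997=881 -> [878, 881]
  L3: h(878,881)=(878*31+881)%997=183 -> [183]
  root = 183 != target 593
Candidate B: set leaf[1] = 57 -> leaves = [28, 57, 55, 26, 59, 88, 73, 8]
  L0: [28, 57, 55, 26, 59, 88, 73, 8]
  L1: h(28,57)=(28*31+57)%997=925 h(55,26)=(55*31+26)%997=734 h(59,88)=(59*31+88)%997=920 h(73,8)=(73*31+8)%997=277 -> [925, 734, 920, 277]
  L2: h(925,734)=(925*31+734)%997=496 h(920,277)=(920*31+277)%997=881 -> [496, 881]
  L3: h(496,881)=(496*31+881)%997=305 -> [305]
  root = 305 != target 593
Candidate C: set leaf[2] = 98 -> leaves = [28, 6, 98, 26, 59, 88, 73, 8]
  L0: [28, 6, 98, 26, 59, 88, 73, 8]
  L1: h(28,6)=(28*31+6)%997=874 h(98,26)=(98*31+26)%997=73 h(59,88)=(59*31+88)%997=920 h(73,8)=(73*31+8)%997=277 -> [874, 73, 920, 277]
  L2: h(874,73)=(874*31+73)%997=248 h(920,277)=(920*31+277)%997=881 -> [248, 881]
  L3: h(248,881)=(248*31+881)%997=593 -> [593]
  root = 593 == target 593  ** MATCH **
Candidate D: set leaf[6] = 76 -> leaves = [28, 6, 55, 26, 59, 88, 76, 8]
  L0: [28, 6, 55, 26, 59, 88, 76, 8]
  L1: h(28,6)=(28*31+6)%997=874 h(55,26)=(55*31+26)%997=734 h(59,88)=(59*31+88)%997=920 h(76,8)=(76*31+8)%997=370 -> [874, 734, 920, 370]
  L2: h(874,734)=(874*31+734)%997=909 h(920,370)=(920*31+370)%997=974 -> [909, 974]
  L3: h(909,974)=(909*31+974)%997=240 -> [240]
  root = 240 != target 593
Candidate C produces the target root.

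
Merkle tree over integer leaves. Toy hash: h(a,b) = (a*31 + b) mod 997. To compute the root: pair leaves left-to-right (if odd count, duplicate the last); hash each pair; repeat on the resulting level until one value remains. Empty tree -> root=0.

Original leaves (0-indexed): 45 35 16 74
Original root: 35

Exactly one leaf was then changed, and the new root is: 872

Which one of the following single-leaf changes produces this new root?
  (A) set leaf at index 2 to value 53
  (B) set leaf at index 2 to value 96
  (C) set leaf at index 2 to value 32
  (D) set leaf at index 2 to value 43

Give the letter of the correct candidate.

Original leaves: [45, 35, 16, 74]
Target new root: 872
Try each candidate change and compute the resulting root:
Candidate A: set leaf[2] = 53 -> leaves = [45, 35, 53, 74]
  L0: [45, 35, 53, 74]
  L1: h(45,35)=(45*31+35)%997=433 h(53,74)=(53*31+74)%997=720 -> [433, 720]
  L2: h(433,720)=(433*31+720)%997=185 -> [185]
  root = 185 != target 872
Candidate B: set leaf[2] = 96 -> leaves = [45, 35, 96, 74]
  L0: [45, 35, 96, 74]
  L1: h(45,35)=(45*31+35)%997=433 h(96,74)=(96*31+74)%997=59 -> [433, 59]
  L2: h(433,59)=(433*31+59)%997=521 -> [521]
  root = 521 != target 872
Candidate C: set leaf[2] = 32 -> leaves = [45, 35, 32, 74]
  L0: [45, 35, 32, 74]
  L1: h(45,35)=(45*31+35)%997=433 h(32,74)=(32*31+74)%997=69 -> [433, 69]
  L2: h(433,69)=(433*31+69)%997=531 -> [531]
  root = 531 != target 872
Candidate D: set leaf[2] = 43 -> leaves = [45, 35, 43, 74]
  L0: [45, 35, 43, 74]
  L1: h(45,35)=(45*31+35)%997=433 h(43,74)=(43*31+74)%997=410 -> [433, 410]
  L2: h(433,410)=(433*31+410)%997=872 -> [872]
  root = 872 == target 872  ** MATCH **
Candidate D produces the target root.

Answer: D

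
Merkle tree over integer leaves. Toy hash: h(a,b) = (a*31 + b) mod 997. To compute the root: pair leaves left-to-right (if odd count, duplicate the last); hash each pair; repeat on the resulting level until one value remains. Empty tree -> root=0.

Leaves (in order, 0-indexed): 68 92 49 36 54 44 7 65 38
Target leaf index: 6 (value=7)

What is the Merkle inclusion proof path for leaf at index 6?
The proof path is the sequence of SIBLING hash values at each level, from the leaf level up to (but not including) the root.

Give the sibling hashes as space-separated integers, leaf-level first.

L0 (leaves): [68, 92, 49, 36, 54, 44, 7, 65, 38], target index=6
L1: h(68,92)=(68*31+92)%997=206 [pair 0] h(49,36)=(49*31+36)%997=558 [pair 1] h(54,44)=(54*31+44)%997=721 [pair 2] h(7,65)=(7*31+65)%997=282 [pair 3] h(38,38)=(38*31+38)%997=219 [pair 4] -> [206, 558, 721, 282, 219]
  Sibling for proof at L0: 65
L2: h(206,558)=(206*31+558)%997=962 [pair 0] h(721,282)=(721*31+282)%997=699 [pair 1] h(219,219)=(219*31+219)%997=29 [pair 2] -> [962, 699, 29]
  Sibling for proof at L1: 721
L3: h(962,699)=(962*31+699)%997=611 [pair 0] h(29,29)=(29*31+29)%997=928 [pair 1] -> [611, 928]
  Sibling for proof at L2: 962
L4: h(611,928)=(611*31+928)%997=926 [pair 0] -> [926]
  Sibling for proof at L3: 928
Root: 926
Proof path (sibling hashes from leaf to root): [65, 721, 962, 928]

Answer: 65 721 962 928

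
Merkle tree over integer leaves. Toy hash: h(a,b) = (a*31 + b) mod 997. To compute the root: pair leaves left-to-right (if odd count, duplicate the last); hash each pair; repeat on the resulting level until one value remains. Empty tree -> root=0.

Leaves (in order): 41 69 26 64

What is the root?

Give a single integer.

L0: [41, 69, 26, 64]
L1: h(41,69)=(41*31+69)%997=343 h(26,64)=(26*31+64)%997=870 -> [343, 870]
L2: h(343,870)=(343*31+870)%997=536 -> [536]

Answer: 536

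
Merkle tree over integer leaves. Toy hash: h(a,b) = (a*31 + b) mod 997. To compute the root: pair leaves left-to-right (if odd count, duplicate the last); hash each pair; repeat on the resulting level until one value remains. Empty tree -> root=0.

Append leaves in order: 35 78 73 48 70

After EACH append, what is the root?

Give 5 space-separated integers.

After append 35 (leaves=[35]):
  L0: [35]
  root=35
After append 78 (leaves=[35, 78]):
  L0: [35, 78]
  L1: h(35,78)=(35*31+78)%997=166 -> [166]
  root=166
After append 73 (leaves=[35, 78, 73]):
  L0: [35, 78, 73]
  L1: h(35,78)=(35*31+78)%997=166 h(73,73)=(73*31+73)%997=342 -> [166, 342]
  L2: h(166,342)=(166*31+342)%997=503 -> [503]
  root=503
After append 48 (leaves=[35, 78, 73, 48]):
  L0: [35, 78, 73, 48]
  L1: h(35,78)=(35*31+78)%997=166 h(73,48)=(73*31+48)%997=317 -> [166, 317]
  L2: h(166,317)=(166*31+317)%997=478 -> [478]
  root=478
After append 70 (leaves=[35, 78, 73, 48, 70]):
  L0: [35, 78, 73, 48, 70]
  L1: h(35,78)=(35*31+78)%997=166 h(73,48)=(73*31+48)%997=317 h(70,70)=(70*31+70)%997=246 -> [166, 317, 246]
  L2: h(166,317)=(166*31+317)%997=478 h(246,246)=(246*31+246)%997=893 -> [478, 893]
  L3: h(478,893)=(478*31+893)%997=756 -> [756]
  root=756

Answer: 35 166 503 478 756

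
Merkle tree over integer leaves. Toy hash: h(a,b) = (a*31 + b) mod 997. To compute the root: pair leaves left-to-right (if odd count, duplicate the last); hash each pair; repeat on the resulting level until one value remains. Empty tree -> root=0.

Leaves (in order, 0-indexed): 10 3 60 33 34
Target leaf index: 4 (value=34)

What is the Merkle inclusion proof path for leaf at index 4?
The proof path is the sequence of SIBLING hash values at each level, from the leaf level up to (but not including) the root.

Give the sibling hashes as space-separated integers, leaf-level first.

L0 (leaves): [10, 3, 60, 33, 34], target index=4
L1: h(10,3)=(10*31+3)%997=313 [pair 0] h(60,33)=(60*31+33)%997=896 [pair 1] h(34,34)=(34*31+34)%997=91 [pair 2] -> [313, 896, 91]
  Sibling for proof at L0: 34
L2: h(313,896)=(313*31+896)%997=629 [pair 0] h(91,91)=(91*31+91)%997=918 [pair 1] -> [629, 918]
  Sibling for proof at L1: 91
L3: h(629,918)=(629*31+918)%997=477 [pair 0] -> [477]
  Sibling for proof at L2: 629
Root: 477
Proof path (sibling hashes from leaf to root): [34, 91, 629]

Answer: 34 91 629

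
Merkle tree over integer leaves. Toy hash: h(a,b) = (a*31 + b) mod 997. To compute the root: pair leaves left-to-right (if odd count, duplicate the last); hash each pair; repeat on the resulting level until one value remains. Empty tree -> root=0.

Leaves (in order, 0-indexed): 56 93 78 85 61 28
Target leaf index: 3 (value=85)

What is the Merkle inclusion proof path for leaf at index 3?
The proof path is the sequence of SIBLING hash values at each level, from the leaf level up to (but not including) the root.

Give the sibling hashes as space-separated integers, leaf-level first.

L0 (leaves): [56, 93, 78, 85, 61, 28], target index=3
L1: h(56,93)=(56*31+93)%997=832 [pair 0] h(78,85)=(78*31+85)%997=509 [pair 1] h(61,28)=(61*31+28)%997=922 [pair 2] -> [832, 509, 922]
  Sibling for proof at L0: 78
L2: h(832,509)=(832*31+509)%997=379 [pair 0] h(922,922)=(922*31+922)%997=591 [pair 1] -> [379, 591]
  Sibling for proof at L1: 832
L3: h(379,591)=(379*31+591)%997=376 [pair 0] -> [376]
  Sibling for proof at L2: 591
Root: 376
Proof path (sibling hashes from leaf to root): [78, 832, 591]

Answer: 78 832 591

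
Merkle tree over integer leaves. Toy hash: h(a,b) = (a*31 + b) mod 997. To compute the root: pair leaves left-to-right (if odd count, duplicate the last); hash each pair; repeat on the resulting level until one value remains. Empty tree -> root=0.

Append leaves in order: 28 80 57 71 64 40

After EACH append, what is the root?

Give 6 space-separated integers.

Answer: 28 948 305 319 650 879

Derivation:
After append 28 (leaves=[28]):
  L0: [28]
  root=28
After append 80 (leaves=[28, 80]):
  L0: [28, 80]
  L1: h(28,80)=(28*31+80)%997=948 -> [948]
  root=948
After append 57 (leaves=[28, 80, 57]):
  L0: [28, 80, 57]
  L1: h(28,80)=(28*31+80)%997=948 h(57,57)=(57*31+57)%997=827 -> [948, 827]
  L2: h(948,827)=(948*31+827)%997=305 -> [305]
  root=305
After append 71 (leaves=[28, 80, 57, 71]):
  L0: [28, 80, 57, 71]
  L1: h(28,80)=(28*31+80)%997=948 h(57,71)=(57*31+71)%997=841 -> [948, 841]
  L2: h(948,841)=(948*31+841)%997=319 -> [319]
  root=319
After append 64 (leaves=[28, 80, 57, 71, 64]):
  L0: [28, 80, 57, 71, 64]
  L1: h(28,80)=(28*31+80)%997=948 h(57,71)=(57*31+71)%997=841 h(64,64)=(64*31+64)%997=54 -> [948, 841, 54]
  L2: h(948,841)=(948*31+841)%997=319 h(54,54)=(54*31+54)%997=731 -> [319, 731]
  L3: h(319,731)=(319*31+731)%997=650 -> [650]
  root=650
After append 40 (leaves=[28, 80, 57, 71, 64, 40]):
  L0: [28, 80, 57, 71, 64, 40]
  L1: h(28,80)=(28*31+80)%997=948 h(57,71)=(57*31+71)%997=841 h(64,40)=(64*31+40)%997=30 -> [948, 841, 30]
  L2: h(948,841)=(948*31+841)%997=319 h(30,30)=(30*31+30)%997=960 -> [319, 960]
  L3: h(319,960)=(319*31+960)%997=879 -> [879]
  root=879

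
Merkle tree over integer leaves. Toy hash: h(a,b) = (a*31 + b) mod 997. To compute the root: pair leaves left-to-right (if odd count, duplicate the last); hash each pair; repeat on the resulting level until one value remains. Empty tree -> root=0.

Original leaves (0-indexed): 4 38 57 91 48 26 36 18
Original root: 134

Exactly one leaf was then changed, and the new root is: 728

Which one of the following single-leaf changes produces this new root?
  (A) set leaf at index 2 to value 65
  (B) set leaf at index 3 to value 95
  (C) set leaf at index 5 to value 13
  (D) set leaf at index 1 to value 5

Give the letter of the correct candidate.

Answer: C

Derivation:
Original leaves: [4, 38, 57, 91, 48, 26, 36, 18]
Target new root: 728
Try each candidate change and compute the resulting root:
Candidate A: set leaf[2] = 65 -> leaves = [4, 38, 65, 91, 48, 26, 36, 18]
  L0: [4, 38, 65, 91, 48, 26, 36, 18]
  L1: h(4,38)=(4*31+38)%997=162 h(65,91)=(65*31+91)%997=112 h(48,26)=(48*31+26)%997=517 h(36,18)=(36*31+18)%997=137 -> [162, 112, 517, 137]
  L2: h(162,112)=(162*31+112)%997=149 h(517,137)=(517*31+137)%997=212 -> [149, 212]
  L3: h(149,212)=(149*31+212)%997=843 -> [843]
  root = 843 != target 728
Candidate B: set leaf[3] = 95 -> leaves = [4, 38, 57, 95, 48, 26, 36, 18]
  L0: [4, 38, 57, 95, 48, 26, 36, 18]
  L1: h(4,38)=(4*31+38)%997=162 h(57,95)=(57*31+95)%997=865 h(48,26)=(48*31+26)%997=517 h(36,18)=(36*31+18)%997=137 -> [162, 865, 517, 137]
  L2: h(162,865)=(162*31+865)%997=902 h(517,137)=(517*31+137)%997=212 -> [902, 212]
  L3: h(902,212)=(902*31+212)%997=258 -> [258]
  root = 258 != target 728
Candidate C: set leaf[5] = 13 -> leaves = [4, 38, 57, 91, 48, 13, 36, 18]
  L0: [4, 38, 57, 91, 48, 13, 36, 18]
  L1: h(4,38)=(4*31+38)%997=162 h(57,91)=(57*31+91)%997=861 h(48,13)=(48*31+13)%997=504 h(36,18)=(36*31+18)%997=137 -> [162, 861, 504, 137]
  L2: h(162,861)=(162*31+861)%997=898 h(504,137)=(504*31+137)%997=806 -> [898, 806]
  L3: h(898,806)=(898*31+806)%997=728 -> [728]
  root = 728 == target 728  ** MATCH **
Candidate D: set leaf[1] = 5 -> leaves = [4, 5, 57, 91, 48, 26, 36, 18]
  L0: [4, 5, 57, 91, 48, 26, 36, 18]
  L1: h(4,5)=(4*31+5)%997=129 h(57,91)=(57*31+91)%997=861 h(48,26)=(48*31+26)%997=517 h(36,18)=(36*31+18)%997=137 -> [129, 861, 517, 137]
  L2: h(129,861)=(129*31+861)%997=872 h(517,137)=(517*31+137)%997=212 -> [872, 212]
  L3: h(872,212)=(872*31+212)%997=325 -> [325]
  root = 325 != target 728
Candidate C produces the target root.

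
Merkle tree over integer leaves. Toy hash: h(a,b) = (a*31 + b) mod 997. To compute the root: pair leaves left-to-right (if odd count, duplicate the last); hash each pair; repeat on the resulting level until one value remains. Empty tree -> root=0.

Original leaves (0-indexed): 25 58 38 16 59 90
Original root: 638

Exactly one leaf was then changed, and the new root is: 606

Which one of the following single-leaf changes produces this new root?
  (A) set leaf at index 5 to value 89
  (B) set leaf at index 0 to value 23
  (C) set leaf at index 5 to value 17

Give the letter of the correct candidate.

Original leaves: [25, 58, 38, 16, 59, 90]
Target new root: 606
Try each candidate change and compute the resulting root:
Candidate A: set leaf[5] = 89 -> leaves = [25, 58, 38, 16, 59, 89]
  L0: [25, 58, 38, 16, 59, 89]
  L1: h(25,58)=(25*31+58)%997=833 h(38,16)=(38*31+16)%997=197 h(59,89)=(59*31+89)%997=921 -> [833, 197, 921]
  L2: h(833,197)=(833*31+197)%997=98 h(921,921)=(921*31+921)%997=559 -> [98, 559]
  L3: h(98,559)=(98*31+559)%997=606 -> [606]
  root = 606 == target 606  ** MATCH **
Candidate B: set leaf[0] = 23 -> leaves = [23, 58, 38, 16, 59, 90]
  L0: [23, 58, 38, 16, 59, 90]
  L1: h(23,58)=(23*31+58)%997=771 h(38,16)=(38*31+16)%997=197 h(59,90)=(59*31+90)%997=922 -> [771, 197, 922]
  L2: h(771,197)=(771*31+197)%997=170 h(922,922)=(922*31+922)%997=591 -> [170, 591]
  L3: h(170,591)=(170*31+591)%997=876 -> [876]
  root = 876 != target 606
Candidate C: set leaf[5] = 17 -> leaves = [25, 58, 38, 16, 59, 17]
  L0: [25, 58, 38, 16, 59, 17]
  L1: h(25,58)=(25*31+58)%997=833 h(38,16)=(38*31+16)%997=197 h(59,17)=(59*31+17)%997=849 -> [833, 197, 849]
  L2: h(833,197)=(833*31+197)%997=98 h(849,849)=(849*31+849)%997=249 -> [98, 249]
  L3: h(98,249)=(98*31+249)%997=296 -> [296]
  root = 296 != target 606
Candidate A produces the target root.

Answer: A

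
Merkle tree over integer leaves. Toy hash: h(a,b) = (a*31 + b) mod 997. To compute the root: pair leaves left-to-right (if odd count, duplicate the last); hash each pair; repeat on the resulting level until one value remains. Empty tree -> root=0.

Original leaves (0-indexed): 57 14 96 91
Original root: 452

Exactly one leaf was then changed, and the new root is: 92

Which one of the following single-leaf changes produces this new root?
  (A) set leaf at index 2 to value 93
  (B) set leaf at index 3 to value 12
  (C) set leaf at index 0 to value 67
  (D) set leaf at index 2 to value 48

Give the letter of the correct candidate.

Answer: C

Derivation:
Original leaves: [57, 14, 96, 91]
Target new root: 92
Try each candidate change and compute the resulting root:
Candidate A: set leaf[2] = 93 -> leaves = [57, 14, 93, 91]
  L0: [57, 14, 93, 91]
  L1: h(57,14)=(57*31+14)%997=784 h(93,91)=(93*31+91)%997=980 -> [784, 980]
  L2: h(784,980)=(784*31+980)%997=359 -> [359]
  root = 359 != target 92
Candidate B: set leaf[3] = 12 -> leaves = [57, 14, 96, 12]
  L0: [57, 14, 96, 12]
  L1: h(57,14)=(57*31+14)%997=784 h(96,12)=(96*31+12)%997=994 -> [784, 994]
  L2: h(784,994)=(784*31+994)%997=373 -> [373]
  root = 373 != target 92
Candidate C: set leaf[0] = 67 -> leaves = [67, 14, 96, 91]
  L0: [67, 14, 96, 91]
  L1: h(67,14)=(67*31+14)%997=97 h(96,91)=(96*31+91)%997=76 -> [97, 76]
  L2: h(97,76)=(97*31+76)%997=92 -> [92]
  root = 92 == target 92  ** MATCH **
Candidate D: set leaf[2] = 48 -> leaves = [57, 14, 48, 91]
  L0: [57, 14, 48, 91]
  L1: h(57,14)=(57*31+14)%997=784 h(48,91)=(48*31+91)%997=582 -> [784, 582]
  L2: h(784,582)=(784*31+582)%997=958 -> [958]
  root = 958 != target 92
Candidate C produces the target root.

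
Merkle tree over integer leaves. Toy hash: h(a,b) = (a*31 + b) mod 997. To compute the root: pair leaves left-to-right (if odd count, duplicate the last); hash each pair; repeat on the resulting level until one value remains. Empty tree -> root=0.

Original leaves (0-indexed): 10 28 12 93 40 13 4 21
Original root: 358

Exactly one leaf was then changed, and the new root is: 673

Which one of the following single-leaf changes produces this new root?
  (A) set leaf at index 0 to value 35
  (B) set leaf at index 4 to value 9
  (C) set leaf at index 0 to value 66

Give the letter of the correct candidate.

Answer: C

Derivation:
Original leaves: [10, 28, 12, 93, 40, 13, 4, 21]
Target new root: 673
Try each candidate change and compute the resulting root:
Candidate A: set leaf[0] = 35 -> leaves = [35, 28, 12, 93, 40, 13, 4, 21]
  L0: [35, 28, 12, 93, 40, 13, 4, 21]
  L1: h(35,28)=(35*31+28)%997=116 h(12,93)=(12*31+93)%997=465 h(40,13)=(40*31+13)%997=256 h(4,21)=(4*31+21)%997=145 -> [116, 465, 256, 145]
  L2: h(116,465)=(116*31+465)%997=73 h(256,145)=(256*31+145)%997=105 -> [73, 105]
  L3: h(73,105)=(73*31+105)%997=374 -> [374]
  root = 374 != target 673
Candidate B: set leaf[4] = 9 -> leaves = [10, 28, 12, 93, 9, 13, 4, 21]
  L0: [10, 28, 12, 93, 9, 13, 4, 21]
  L1: h(10,28)=(10*31+28)%997=338 h(12,93)=(12*31+93)%997=465 h(9,13)=(9*31+13)%997=292 h(4,21)=(4*31+21)%997=145 -> [338, 465, 292, 145]
  L2: h(338,465)=(338*31+465)%997=973 h(292,145)=(292*31+145)%997=224 -> [973, 224]
  L3: h(973,224)=(973*31+224)%997=477 -> [477]
  root = 477 != target 673
Candidate C: set leaf[0] = 66 -> leaves = [66, 28, 12, 93, 40, 13, 4, 21]
  L0: [66, 28, 12, 93, 40, 13, 4, 21]
  L1: h(66,28)=(66*31+28)%997=80 h(12,93)=(12*31+93)%997=465 h(40,13)=(40*31+13)%997=256 h(4,21)=(4*31+21)%997=145 -> [80, 465, 256, 145]
  L2: h(80,465)=(80*31+465)%997=951 h(256,145)=(256*31+145)%997=105 -> [951, 105]
  L3: h(951,105)=(951*31+105)%997=673 -> [673]
  root = 673 == target 673  ** MATCH **
Candidate C produces the target root.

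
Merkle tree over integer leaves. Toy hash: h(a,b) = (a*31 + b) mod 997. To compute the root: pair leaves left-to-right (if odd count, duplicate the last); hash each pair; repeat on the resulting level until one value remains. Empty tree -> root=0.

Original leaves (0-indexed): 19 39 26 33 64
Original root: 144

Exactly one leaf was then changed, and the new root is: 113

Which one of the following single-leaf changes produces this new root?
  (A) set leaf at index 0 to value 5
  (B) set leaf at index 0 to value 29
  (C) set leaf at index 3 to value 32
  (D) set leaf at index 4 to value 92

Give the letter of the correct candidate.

Original leaves: [19, 39, 26, 33, 64]
Target new root: 113
Try each candidate change and compute the resulting root:
Candidate A: set leaf[0] = 5 -> leaves = [5, 39, 26, 33, 64]
  L0: [5, 39, 26, 33, 64]
  L1: h(5,39)=(5*31+39)%997=194 h(26,33)=(26*31+33)%997=839 h(64,64)=(64*31+64)%997=54 -> [194, 839, 54]
  L2: h(194,839)=(194*31+839)%997=871 h(54,54)=(54*31+54)%997=731 -> [871, 731]
  L3: h(871,731)=(871*31+731)%997=813 -> [813]
  root = 813 != target 113
Candidate B: set leaf[0] = 29 -> leaves = [29, 39, 26, 33, 64]
  L0: [29, 39, 26, 33, 64]
  L1: h(29,39)=(29*31+39)%997=938 h(26,33)=(26*31+33)%997=839 h(64,64)=(64*31+64)%997=54 -> [938, 839, 54]
  L2: h(938,839)=(938*31+839)%997=7 h(54,54)=(54*31+54)%997=731 -> [7, 731]
  L3: h(7,731)=(7*31+731)%997=948 -> [948]
  root = 948 != target 113
Candidate C: set leaf[3] = 32 -> leaves = [19, 39, 26, 32, 64]
  L0: [19, 39, 26, 32, 64]
  L1: h(19,39)=(19*31+39)%997=628 h(26,32)=(26*31+32)%997=838 h(64,64)=(64*31+64)%997=54 -> [628, 838, 54]
  L2: h(628,838)=(628*31+838)%997=366 h(54,54)=(54*31+54)%997=731 -> [366, 731]
  L3: h(366,731)=(366*31+731)%997=113 -> [113]
  root = 113 == target 113  ** MATCH **
Candidate D: set leaf[4] = 92 -> leaves = [19, 39, 26, 33, 92]
  L0: [19, 39, 26, 33, 92]
  L1: h(19,39)=(19*31+39)%997=628 h(26,33)=(26*31+33)%997=839 h(92,92)=(92*31+92)%997=950 -> [628, 839, 950]
  L2: h(628,839)=(628*31+839)%997=367 h(950,950)=(950*31+950)%997=490 -> [367, 490]
  L3: h(367,490)=(367*31+490)%997=900 -> [900]
  root = 900 != target 113
Candidate C produces the target root.

Answer: C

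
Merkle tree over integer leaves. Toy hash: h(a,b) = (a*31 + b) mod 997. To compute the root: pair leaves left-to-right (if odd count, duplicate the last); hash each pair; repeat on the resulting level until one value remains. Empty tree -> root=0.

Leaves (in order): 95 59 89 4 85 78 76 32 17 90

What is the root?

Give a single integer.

L0: [95, 59, 89, 4, 85, 78, 76, 32, 17, 90]
L1: h(95,59)=(95*31+59)%997=13 h(89,4)=(89*31+4)%997=769 h(85,78)=(85*31+78)%997=719 h(76,32)=(76*31+32)%997=394 h(17,90)=(17*31+90)%997=617 -> [13, 769, 719, 394, 617]
L2: h(13,769)=(13*31+769)%997=175 h(719,394)=(719*31+394)%997=749 h(617,617)=(617*31+617)%997=801 -> [175, 749, 801]
L3: h(175,749)=(175*31+749)%997=192 h(801,801)=(801*31+801)%997=707 -> [192, 707]
L4: h(192,707)=(192*31+707)%997=677 -> [677]

Answer: 677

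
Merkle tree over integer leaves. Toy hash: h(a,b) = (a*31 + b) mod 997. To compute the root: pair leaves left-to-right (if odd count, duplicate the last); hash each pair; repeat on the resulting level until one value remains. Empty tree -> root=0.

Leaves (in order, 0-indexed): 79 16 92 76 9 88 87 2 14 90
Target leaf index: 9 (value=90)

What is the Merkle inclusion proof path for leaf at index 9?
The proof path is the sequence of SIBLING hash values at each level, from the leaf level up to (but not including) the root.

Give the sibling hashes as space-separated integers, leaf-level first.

L0 (leaves): [79, 16, 92, 76, 9, 88, 87, 2, 14, 90], target index=9
L1: h(79,16)=(79*31+16)%997=471 [pair 0] h(92,76)=(92*31+76)%997=934 [pair 1] h(9,88)=(9*31+88)%997=367 [pair 2] h(87,2)=(87*31+2)%997=705 [pair 3] h(14,90)=(14*31+90)%997=524 [pair 4] -> [471, 934, 367, 705, 524]
  Sibling for proof at L0: 14
L2: h(471,934)=(471*31+934)%997=580 [pair 0] h(367,705)=(367*31+705)%997=118 [pair 1] h(524,524)=(524*31+524)%997=816 [pair 2] -> [580, 118, 816]
  Sibling for proof at L1: 524
L3: h(580,118)=(580*31+118)%997=152 [pair 0] h(816,816)=(816*31+816)%997=190 [pair 1] -> [152, 190]
  Sibling for proof at L2: 816
L4: h(152,190)=(152*31+190)%997=914 [pair 0] -> [914]
  Sibling for proof at L3: 152
Root: 914
Proof path (sibling hashes from leaf to root): [14, 524, 816, 152]

Answer: 14 524 816 152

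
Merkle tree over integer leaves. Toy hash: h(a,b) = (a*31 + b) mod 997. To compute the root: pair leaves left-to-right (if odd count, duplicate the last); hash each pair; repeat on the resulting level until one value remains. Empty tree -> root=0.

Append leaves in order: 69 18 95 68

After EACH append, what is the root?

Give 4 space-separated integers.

Answer: 69 163 117 90

Derivation:
After append 69 (leaves=[69]):
  L0: [69]
  root=69
After append 18 (leaves=[69, 18]):
  L0: [69, 18]
  L1: h(69,18)=(69*31+18)%997=163 -> [163]
  root=163
After append 95 (leaves=[69, 18, 95]):
  L0: [69, 18, 95]
  L1: h(69,18)=(69*31+18)%997=163 h(95,95)=(95*31+95)%997=49 -> [163, 49]
  L2: h(163,49)=(163*31+49)%997=117 -> [117]
  root=117
After append 68 (leaves=[69, 18, 95, 68]):
  L0: [69, 18, 95, 68]
  L1: h(69,18)=(69*31+18)%997=163 h(95,68)=(95*31+68)%997=22 -> [163, 22]
  L2: h(163,22)=(163*31+22)%997=90 -> [90]
  root=90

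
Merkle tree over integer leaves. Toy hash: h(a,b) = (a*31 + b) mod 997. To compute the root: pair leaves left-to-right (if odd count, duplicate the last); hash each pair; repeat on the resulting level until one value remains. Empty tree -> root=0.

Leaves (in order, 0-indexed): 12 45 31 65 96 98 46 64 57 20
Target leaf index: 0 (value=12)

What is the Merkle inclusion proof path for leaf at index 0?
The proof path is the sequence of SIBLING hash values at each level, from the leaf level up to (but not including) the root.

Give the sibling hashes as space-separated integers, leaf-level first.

L0 (leaves): [12, 45, 31, 65, 96, 98, 46, 64, 57, 20], target index=0
L1: h(12,45)=(12*31+45)%997=417 [pair 0] h(31,65)=(31*31+65)%997=29 [pair 1] h(96,98)=(96*31+98)%997=83 [pair 2] h(46,64)=(46*31+64)%997=493 [pair 3] h(57,20)=(57*31+20)%997=790 [pair 4] -> [417, 29, 83, 493, 790]
  Sibling for proof at L0: 45
L2: h(417,29)=(417*31+29)%997=992 [pair 0] h(83,493)=(83*31+493)%997=75 [pair 1] h(790,790)=(790*31+790)%997=355 [pair 2] -> [992, 75, 355]
  Sibling for proof at L1: 29
L3: h(992,75)=(992*31+75)%997=917 [pair 0] h(355,355)=(355*31+355)%997=393 [pair 1] -> [917, 393]
  Sibling for proof at L2: 75
L4: h(917,393)=(917*31+393)%997=904 [pair 0] -> [904]
  Sibling for proof at L3: 393
Root: 904
Proof path (sibling hashes from leaf to root): [45, 29, 75, 393]

Answer: 45 29 75 393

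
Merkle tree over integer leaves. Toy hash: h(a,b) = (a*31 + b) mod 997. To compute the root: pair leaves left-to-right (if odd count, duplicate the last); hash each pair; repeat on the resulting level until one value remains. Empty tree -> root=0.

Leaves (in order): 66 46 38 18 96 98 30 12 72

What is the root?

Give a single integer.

Answer: 803

Derivation:
L0: [66, 46, 38, 18, 96, 98, 30, 12, 72]
L1: h(66,46)=(66*31+46)%997=98 h(38,18)=(38*31+18)%997=199 h(96,98)=(96*31+98)%997=83 h(30,12)=(30*31+12)%997=942 h(72,72)=(72*31+72)%997=310 -> [98, 199, 83, 942, 310]
L2: h(98,199)=(98*31+199)%997=246 h(83,942)=(83*31+942)%997=524 h(310,310)=(310*31+310)%997=947 -> [246, 524, 947]
L3: h(246,524)=(246*31+524)%997=174 h(947,947)=(947*31+947)%997=394 -> [174, 394]
L4: h(174,394)=(174*31+394)%997=803 -> [803]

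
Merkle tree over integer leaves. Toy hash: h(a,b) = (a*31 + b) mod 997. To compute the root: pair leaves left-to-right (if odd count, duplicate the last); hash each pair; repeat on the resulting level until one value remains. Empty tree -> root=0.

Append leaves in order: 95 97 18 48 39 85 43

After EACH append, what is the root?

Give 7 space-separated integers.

After append 95 (leaves=[95]):
  L0: [95]
  root=95
After append 97 (leaves=[95, 97]):
  L0: [95, 97]
  L1: h(95,97)=(95*31+97)%997=51 -> [51]
  root=51
After append 18 (leaves=[95, 97, 18]):
  L0: [95, 97, 18]
  L1: h(95,97)=(95*31+97)%997=51 h(18,18)=(18*31+18)%997=576 -> [51, 576]
  L2: h(51,576)=(51*31+576)%997=163 -> [163]
  root=163
After append 48 (leaves=[95, 97, 18, 48]):
  L0: [95, 97, 18, 48]
  L1: h(95,97)=(95*31+97)%997=51 h(18,48)=(18*31+48)%997=606 -> [51, 606]
  L2: h(51,606)=(51*31+606)%997=193 -> [193]
  root=193
After append 39 (leaves=[95, 97, 18, 48, 39]):
  L0: [95, 97, 18, 48, 39]
  L1: h(95,97)=(95*31+97)%997=51 h(18,48)=(18*31+48)%997=606 h(39,39)=(39*31+39)%997=251 -> [51, 606, 251]
  L2: h(51,606)=(51*31+606)%997=193 h(251,251)=(251*31+251)%997=56 -> [193, 56]
  L3: h(193,56)=(193*31+56)%997=57 -> [57]
  root=57
After append 85 (leaves=[95, 97, 18, 48, 39, 85]):
  L0: [95, 97, 18, 48, 39, 85]
  L1: h(95,97)=(95*31+97)%997=51 h(18,48)=(18*31+48)%997=606 h(39,85)=(39*31+85)%997=297 -> [51, 606, 297]
  L2: h(51,606)=(51*31+606)%997=193 h(297,297)=(297*31+297)%997=531 -> [193, 531]
  L3: h(193,531)=(193*31+531)%997=532 -> [532]
  root=532
After append 43 (leaves=[95, 97, 18, 48, 39, 85, 43]):
  L0: [95, 97, 18, 48, 39, 85, 43]
  L1: h(95,97)=(95*31+97)%997=51 h(18,48)=(18*31+48)%997=606 h(39,85)=(39*31+85)%997=297 h(43,43)=(43*31+43)%997=379 -> [51, 606, 297, 379]
  L2: h(51,606)=(51*31+606)%997=193 h(297,379)=(297*31+379)%997=613 -> [193, 613]
  L3: h(193,613)=(193*31+613)%997=614 -> [614]
  root=614

Answer: 95 51 163 193 57 532 614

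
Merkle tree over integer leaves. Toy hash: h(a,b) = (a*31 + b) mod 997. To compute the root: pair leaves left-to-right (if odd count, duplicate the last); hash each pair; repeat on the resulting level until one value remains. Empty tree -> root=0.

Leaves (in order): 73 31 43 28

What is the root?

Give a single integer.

L0: [73, 31, 43, 28]
L1: h(73,31)=(73*31+31)%997=300 h(43,28)=(43*31+28)%997=364 -> [300, 364]
L2: h(300,364)=(300*31+364)%997=691 -> [691]

Answer: 691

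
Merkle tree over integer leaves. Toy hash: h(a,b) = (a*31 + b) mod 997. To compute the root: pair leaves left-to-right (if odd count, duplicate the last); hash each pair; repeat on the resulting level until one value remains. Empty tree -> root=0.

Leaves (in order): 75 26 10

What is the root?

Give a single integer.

Answer: 420

Derivation:
L0: [75, 26, 10]
L1: h(75,26)=(75*31+26)%997=357 h(10,10)=(10*31+10)%997=320 -> [357, 320]
L2: h(357,320)=(357*31+320)%997=420 -> [420]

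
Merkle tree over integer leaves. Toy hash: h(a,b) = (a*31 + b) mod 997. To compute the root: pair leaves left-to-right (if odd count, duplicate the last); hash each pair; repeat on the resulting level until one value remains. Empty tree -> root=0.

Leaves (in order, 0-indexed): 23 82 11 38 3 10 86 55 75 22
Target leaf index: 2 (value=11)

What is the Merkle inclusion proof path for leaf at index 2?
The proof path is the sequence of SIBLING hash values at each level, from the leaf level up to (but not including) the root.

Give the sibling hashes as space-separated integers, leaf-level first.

Answer: 38 795 929 558

Derivation:
L0 (leaves): [23, 82, 11, 38, 3, 10, 86, 55, 75, 22], target index=2
L1: h(23,82)=(23*31+82)%997=795 [pair 0] h(11,38)=(11*31+38)%997=379 [pair 1] h(3,10)=(3*31+10)%997=103 [pair 2] h(86,55)=(86*31+55)%997=727 [pair 3] h(75,22)=(75*31+22)%997=353 [pair 4] -> [795, 379, 103, 727, 353]
  Sibling for proof at L0: 38
L2: h(795,379)=(795*31+379)%997=99 [pair 0] h(103,727)=(103*31+727)%997=929 [pair 1] h(353,353)=(353*31+353)%997=329 [pair 2] -> [99, 929, 329]
  Sibling for proof at L1: 795
L3: h(99,929)=(99*31+929)%997=10 [pair 0] h(329,329)=(329*31+329)%997=558 [pair 1] -> [10, 558]
  Sibling for proof at L2: 929
L4: h(10,558)=(10*31+558)%997=868 [pair 0] -> [868]
  Sibling for proof at L3: 558
Root: 868
Proof path (sibling hashes from leaf to root): [38, 795, 929, 558]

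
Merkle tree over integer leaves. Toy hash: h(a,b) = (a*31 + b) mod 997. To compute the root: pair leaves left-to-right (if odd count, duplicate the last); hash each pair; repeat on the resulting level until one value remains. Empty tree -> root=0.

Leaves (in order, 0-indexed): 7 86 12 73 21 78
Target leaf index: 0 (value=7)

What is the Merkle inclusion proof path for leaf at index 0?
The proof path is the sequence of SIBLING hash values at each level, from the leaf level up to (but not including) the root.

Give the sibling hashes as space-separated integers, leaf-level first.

L0 (leaves): [7, 86, 12, 73, 21, 78], target index=0
L1: h(7,86)=(7*31+86)%997=303 [pair 0] h(12,73)=(12*31+73)%997=445 [pair 1] h(21,78)=(21*31+78)%997=729 [pair 2] -> [303, 445, 729]
  Sibling for proof at L0: 86
L2: h(303,445)=(303*31+445)%997=865 [pair 0] h(729,729)=(729*31+729)%997=397 [pair 1] -> [865, 397]
  Sibling for proof at L1: 445
L3: h(865,397)=(865*31+397)%997=293 [pair 0] -> [293]
  Sibling for proof at L2: 397
Root: 293
Proof path (sibling hashes from leaf to root): [86, 445, 397]

Answer: 86 445 397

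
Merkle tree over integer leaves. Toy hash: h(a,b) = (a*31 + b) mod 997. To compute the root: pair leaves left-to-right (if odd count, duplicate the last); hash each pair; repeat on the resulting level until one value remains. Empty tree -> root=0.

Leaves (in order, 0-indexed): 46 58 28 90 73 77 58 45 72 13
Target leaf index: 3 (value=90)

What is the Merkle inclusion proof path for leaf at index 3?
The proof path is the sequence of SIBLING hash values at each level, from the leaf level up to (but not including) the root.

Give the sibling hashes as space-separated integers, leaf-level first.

Answer: 28 487 605 795

Derivation:
L0 (leaves): [46, 58, 28, 90, 73, 77, 58, 45, 72, 13], target index=3
L1: h(46,58)=(46*31+58)%997=487 [pair 0] h(28,90)=(28*31+90)%997=958 [pair 1] h(73,77)=(73*31+77)%997=346 [pair 2] h(58,45)=(58*31+45)%997=846 [pair 3] h(72,13)=(72*31+13)%997=251 [pair 4] -> [487, 958, 346, 846, 251]
  Sibling for proof at L0: 28
L2: h(487,958)=(487*31+958)%997=103 [pair 0] h(346,846)=(346*31+846)%997=605 [pair 1] h(251,251)=(251*31+251)%997=56 [pair 2] -> [103, 605, 56]
  Sibling for proof at L1: 487
L3: h(103,605)=(103*31+605)%997=807 [pair 0] h(56,56)=(56*31+56)%997=795 [pair 1] -> [807, 795]
  Sibling for proof at L2: 605
L4: h(807,795)=(807*31+795)%997=887 [pair 0] -> [887]
  Sibling for proof at L3: 795
Root: 887
Proof path (sibling hashes from leaf to root): [28, 487, 605, 795]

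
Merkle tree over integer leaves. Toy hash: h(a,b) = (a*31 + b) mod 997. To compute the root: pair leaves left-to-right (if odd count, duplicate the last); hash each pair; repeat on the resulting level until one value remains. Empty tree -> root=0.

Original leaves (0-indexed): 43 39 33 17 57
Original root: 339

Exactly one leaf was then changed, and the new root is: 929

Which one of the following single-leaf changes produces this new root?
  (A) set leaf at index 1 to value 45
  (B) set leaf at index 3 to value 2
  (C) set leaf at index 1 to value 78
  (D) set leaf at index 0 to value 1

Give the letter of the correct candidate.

Original leaves: [43, 39, 33, 17, 57]
Target new root: 929
Try each candidate change and compute the resulting root:
Candidate A: set leaf[1] = 45 -> leaves = [43, 45, 33, 17, 57]
  L0: [43, 45, 33, 17, 57]
  L1: h(43,45)=(43*31+45)%997=381 h(33,17)=(33*31+17)%997=43 h(57,57)=(57*31+57)%997=827 -> [381, 43, 827]
  L2: h(381,43)=(381*31+43)%997=887 h(827,827)=(827*31+827)%997=542 -> [887, 542]
  L3: h(887,542)=(887*31+542)%997=123 -> [123]
  root = 123 != target 929
Candidate B: set leaf[3] = 2 -> leaves = [43, 39, 33, 2, 57]
  L0: [43, 39, 33, 2, 57]
  L1: h(43,39)=(43*31+39)%997=375 h(33,2)=(33*31+2)%997=28 h(57,57)=(57*31+57)%997=827 -> [375, 28, 827]
  L2: h(375,28)=(375*31+28)%997=686 h(827,827)=(827*31+827)%997=542 -> [686, 542]
  L3: h(686,542)=(686*31+542)%997=871 -> [871]
  root = 871 != target 929
Candidate C: set leaf[1] = 78 -> leaves = [43, 78, 33, 17, 57]
  L0: [43, 78, 33, 17, 57]
  L1: h(43,78)=(43*31+78)%997=414 h(33,17)=(33*31+17)%997=43 h(57,57)=(57*31+57)%997=827 -> [414, 43, 827]
  L2: h(414,43)=(414*31+43)%997=913 h(827,827)=(827*31+827)%997=542 -> [913, 542]
  L3: h(913,542)=(913*31+542)%997=929 -> [929]
  root = 929 == target 929  ** MATCH **
Candidate D: set leaf[0] = 1 -> leaves = [1, 39, 33, 17, 57]
  L0: [1, 39, 33, 17, 57]
  L1: h(1,39)=(1*31+39)%997=70 h(33,17)=(33*31+17)%997=43 h(57,57)=(57*31+57)%997=827 -> [70, 43, 827]
  L2: h(70,43)=(70*31+43)%997=219 h(827,827)=(827*31+827)%997=542 -> [219, 542]
  L3: h(219,542)=(219*31+542)%997=352 -> [352]
  root = 352 != target 929
Candidate C produces the target root.

Answer: C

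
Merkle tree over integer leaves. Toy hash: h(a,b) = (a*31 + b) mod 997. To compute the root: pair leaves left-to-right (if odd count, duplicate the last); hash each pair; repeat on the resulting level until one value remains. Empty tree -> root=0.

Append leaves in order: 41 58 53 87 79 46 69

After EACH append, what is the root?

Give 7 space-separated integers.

Answer: 41 332 24 58 940 881 594

Derivation:
After append 41 (leaves=[41]):
  L0: [41]
  root=41
After append 58 (leaves=[41, 58]):
  L0: [41, 58]
  L1: h(41,58)=(41*31+58)%997=332 -> [332]
  root=332
After append 53 (leaves=[41, 58, 53]):
  L0: [41, 58, 53]
  L1: h(41,58)=(41*31+58)%997=332 h(53,53)=(53*31+53)%997=699 -> [332, 699]
  L2: h(332,699)=(332*31+699)%997=24 -> [24]
  root=24
After append 87 (leaves=[41, 58, 53, 87]):
  L0: [41, 58, 53, 87]
  L1: h(41,58)=(41*31+58)%997=332 h(53,87)=(53*31+87)%997=733 -> [332, 733]
  L2: h(332,733)=(332*31+733)%997=58 -> [58]
  root=58
After append 79 (leaves=[41, 58, 53, 87, 79]):
  L0: [41, 58, 53, 87, 79]
  L1: h(41,58)=(41*31+58)%997=332 h(53,87)=(53*31+87)%997=733 h(79,79)=(79*31+79)%997=534 -> [332, 733, 534]
  L2: h(332,733)=(332*31+733)%997=58 h(534,534)=(534*31+534)%997=139 -> [58, 139]
  L3: h(58,139)=(58*31+139)%997=940 -> [940]
  root=940
After append 46 (leaves=[41, 58, 53, 87, 79, 46]):
  L0: [41, 58, 53, 87, 79, 46]
  L1: h(41,58)=(41*31+58)%997=332 h(53,87)=(53*31+87)%997=733 h(79,46)=(79*31+46)%997=501 -> [332, 733, 501]
  L2: h(332,733)=(332*31+733)%997=58 h(501,501)=(501*31+501)%997=80 -> [58, 80]
  L3: h(58,80)=(58*31+80)%997=881 -> [881]
  root=881
After append 69 (leaves=[41, 58, 53, 87, 79, 46, 69]):
  L0: [41, 58, 53, 87, 79, 46, 69]
  L1: h(41,58)=(41*31+58)%997=332 h(53,87)=(53*31+87)%997=733 h(79,46)=(79*31+46)%997=501 h(69,69)=(69*31+69)%997=214 -> [332, 733, 501, 214]
  L2: h(332,733)=(332*31+733)%997=58 h(501,214)=(501*31+214)%997=790 -> [58, 790]
  L3: h(58,790)=(58*31+790)%997=594 -> [594]
  root=594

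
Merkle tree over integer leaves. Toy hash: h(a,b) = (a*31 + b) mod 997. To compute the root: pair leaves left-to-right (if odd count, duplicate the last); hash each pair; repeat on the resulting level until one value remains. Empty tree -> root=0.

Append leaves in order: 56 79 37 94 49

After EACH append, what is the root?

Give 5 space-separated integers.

Answer: 56 818 620 677 376

Derivation:
After append 56 (leaves=[56]):
  L0: [56]
  root=56
After append 79 (leaves=[56, 79]):
  L0: [56, 79]
  L1: h(56,79)=(56*31+79)%997=818 -> [818]
  root=818
After append 37 (leaves=[56, 79, 37]):
  L0: [56, 79, 37]
  L1: h(56,79)=(56*31+79)%997=818 h(37,37)=(37*31+37)%997=187 -> [818, 187]
  L2: h(818,187)=(818*31+187)%997=620 -> [620]
  root=620
After append 94 (leaves=[56, 79, 37, 94]):
  L0: [56, 79, 37, 94]
  L1: h(56,79)=(56*31+79)%997=818 h(37,94)=(37*31+94)%997=244 -> [818, 244]
  L2: h(818,244)=(818*31+244)%997=677 -> [677]
  root=677
After append 49 (leaves=[56, 79, 37, 94, 49]):
  L0: [56, 79, 37, 94, 49]
  L1: h(56,79)=(56*31+79)%997=818 h(37,94)=(37*31+94)%997=244 h(49,49)=(49*31+49)%997=571 -> [818, 244, 571]
  L2: h(818,244)=(818*31+244)%997=677 h(571,571)=(571*31+571)%997=326 -> [677, 326]
  L3: h(677,326)=(677*31+326)%997=376 -> [376]
  root=376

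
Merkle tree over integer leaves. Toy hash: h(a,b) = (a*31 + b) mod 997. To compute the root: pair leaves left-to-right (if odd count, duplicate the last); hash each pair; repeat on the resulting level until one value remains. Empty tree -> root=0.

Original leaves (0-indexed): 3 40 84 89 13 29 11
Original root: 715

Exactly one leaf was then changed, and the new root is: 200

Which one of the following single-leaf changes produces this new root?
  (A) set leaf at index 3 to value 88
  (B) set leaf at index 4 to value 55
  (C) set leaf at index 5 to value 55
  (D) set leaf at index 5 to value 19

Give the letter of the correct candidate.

Answer: B

Derivation:
Original leaves: [3, 40, 84, 89, 13, 29, 11]
Target new root: 200
Try each candidate change and compute the resulting root:
Candidate A: set leaf[3] = 88 -> leaves = [3, 40, 84, 88, 13, 29, 11]
  L0: [3, 40, 84, 88, 13, 29, 11]
  L1: h(3,40)=(3*31+40)%997=133 h(84,88)=(84*31+88)%997=698 h(13,29)=(13*31+29)%997=432 h(11,11)=(11*31+11)%997=352 -> [133, 698, 432, 352]
  L2: h(133,698)=(133*31+698)%997=833 h(432,352)=(432*31+352)%997=783 -> [833, 783]
  L3: h(833,783)=(833*31+783)%997=684 -> [684]
  root = 684 != target 200
Candidate B: set leaf[4] = 55 -> leaves = [3, 40, 84, 89, 55, 29, 11]
  L0: [3, 40, 84, 89, 55, 29, 11]
  L1: h(3,40)=(3*31+40)%997=133 h(84,89)=(84*31+89)%997=699 h(55,29)=(55*31+29)%997=737 h(11,11)=(11*31+11)%997=352 -> [133, 699, 737, 352]
  L2: h(133,699)=(133*31+699)%997=834 h(737,352)=(737*31+352)%997=268 -> [834, 268]
  L3: h(834,268)=(834*31+268)%997=200 -> [200]
  root = 200 == target 200  ** MATCH **
Candidate C: set leaf[5] = 55 -> leaves = [3, 40, 84, 89, 13, 55, 11]
  L0: [3, 40, 84, 89, 13, 55, 11]
  L1: h(3,40)=(3*31+40)%997=133 h(84,89)=(84*31+89)%997=699 h(13,55)=(13*31+55)%997=458 h(11,11)=(11*31+11)%997=352 -> [133, 699, 458, 352]
  L2: h(133,699)=(133*31+699)%997=834 h(458,352)=(458*31+352)%997=592 -> [834, 592]
  L3: h(834,592)=(834*31+592)%997=524 -> [524]
  root = 524 != target 200
Candidate D: set leaf[5] = 19 -> leaves = [3, 40, 84, 89, 13, 19, 11]
  L0: [3, 40, 84, 89, 13, 19, 11]
  L1: h(3,40)=(3*31+40)%997=133 h(84,89)=(84*31+89)%997=699 h(13,19)=(13*31+19)%997=422 h(11,11)=(11*31+11)%997=352 -> [133, 699, 422, 352]
  L2: h(133,699)=(133*31+699)%997=834 h(422,352)=(422*31+352)%997=473 -> [834, 473]
  L3: h(834,473)=(834*31+473)%997=405 -> [405]
  root = 405 != target 200
Candidate B produces the target root.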